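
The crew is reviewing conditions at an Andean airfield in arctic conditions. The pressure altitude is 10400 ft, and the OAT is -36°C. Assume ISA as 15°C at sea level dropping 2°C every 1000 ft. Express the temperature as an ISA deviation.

ISA temperature at 10400 ft = 15 − 2 × (10400/1000) = -5.8°C.
Deviation = OAT − ISA = -36 − (-5.8) = -30.2°C.

ISA-30.2°C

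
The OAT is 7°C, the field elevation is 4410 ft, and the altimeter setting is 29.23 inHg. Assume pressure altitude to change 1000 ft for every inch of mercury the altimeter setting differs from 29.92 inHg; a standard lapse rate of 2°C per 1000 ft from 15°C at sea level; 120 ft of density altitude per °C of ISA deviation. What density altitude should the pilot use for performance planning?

5364 ft

Pressure altitude = 4410 + (29.92 − 29.23) × 1000 = 4410 + (+690) = 5100 ft.
ISA temperature at 5100 ft = 15 − 2 × (5100/1000) = 4.8°C.
ISA deviation = 7 − 4.8 = +2.2°C.
Density altitude = 5100 + 120 × (2.2) = 5364 ft.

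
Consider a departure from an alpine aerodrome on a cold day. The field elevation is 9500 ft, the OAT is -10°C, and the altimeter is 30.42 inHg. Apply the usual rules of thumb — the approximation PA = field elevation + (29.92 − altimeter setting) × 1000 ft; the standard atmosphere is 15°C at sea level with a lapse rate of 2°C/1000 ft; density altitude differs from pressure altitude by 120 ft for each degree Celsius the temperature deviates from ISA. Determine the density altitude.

8160 ft

Pressure altitude = 9500 + (29.92 − 30.42) × 1000 = 9500 + (-500) = 9000 ft.
ISA temperature at 9000 ft = 15 − 2 × (9000/1000) = -3°C.
ISA deviation = -10 − (-3) = -7°C.
Density altitude = 9000 + 120 × (-7) = 8160 ft.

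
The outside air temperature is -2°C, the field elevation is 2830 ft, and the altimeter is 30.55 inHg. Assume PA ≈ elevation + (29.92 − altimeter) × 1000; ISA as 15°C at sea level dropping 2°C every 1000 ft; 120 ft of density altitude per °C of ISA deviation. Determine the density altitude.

688 ft

Pressure altitude = 2830 + (29.92 − 30.55) × 1000 = 2830 + (-630) = 2200 ft.
ISA temperature at 2200 ft = 15 − 2 × (2200/1000) = 10.6°C.
ISA deviation = -2 − 10.6 = -12.6°C.
Density altitude = 2200 + 120 × (-12.6) = 688 ft.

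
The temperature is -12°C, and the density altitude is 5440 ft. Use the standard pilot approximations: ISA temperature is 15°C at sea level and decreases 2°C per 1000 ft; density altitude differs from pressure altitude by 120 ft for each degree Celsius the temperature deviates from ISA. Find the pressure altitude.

DA = PA + 120 × (OAT − (15 − 2·PA/1000)) = PA + 120·OAT − 1800 + 0.24·PA = 1.24·PA + 120·OAT − 1800.
So 1.24·PA = 5440 − 120 × (-12) + 1800 = 8680.
PA = 8680 / 1.24 = 7000 ft.

7000 ft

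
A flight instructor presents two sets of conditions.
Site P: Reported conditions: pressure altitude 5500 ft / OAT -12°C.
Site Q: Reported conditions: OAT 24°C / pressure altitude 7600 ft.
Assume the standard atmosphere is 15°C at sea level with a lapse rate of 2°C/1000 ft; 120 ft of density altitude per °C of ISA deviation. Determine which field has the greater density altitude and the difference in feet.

Site P: ISA temp = 4°C, deviation -16°C, DA = 5500 + 120 × (-16) = 3580 ft.
Site Q: ISA temp = -0.2°C, deviation +24.2°C, DA = 7600 + 120 × 24.2 = 10504 ft.
Site Q is higher by 10504 − 3580 = 6924 ft.

Site Q by 6924 ft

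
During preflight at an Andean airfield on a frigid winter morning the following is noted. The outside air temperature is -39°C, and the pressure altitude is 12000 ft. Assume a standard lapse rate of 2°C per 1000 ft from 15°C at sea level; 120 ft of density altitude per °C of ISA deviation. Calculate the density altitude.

8400 ft

ISA temperature at 12000 ft = 15 − 2 × (12000/1000) = -9°C.
ISA deviation = -39 − (-9) = -30°C.
Density altitude = 12000 + 120 × (-30) = 12000 + (-3600) = 8400 ft.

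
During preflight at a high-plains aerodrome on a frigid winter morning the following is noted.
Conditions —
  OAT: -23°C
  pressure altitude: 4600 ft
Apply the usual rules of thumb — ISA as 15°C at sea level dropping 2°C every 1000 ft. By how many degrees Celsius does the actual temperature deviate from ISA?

ISA temperature at 4600 ft = 15 − 2 × (4600/1000) = 5.8°C.
Deviation = OAT − ISA = -23 − 5.8 = -28.8°C.

ISA-28.8°C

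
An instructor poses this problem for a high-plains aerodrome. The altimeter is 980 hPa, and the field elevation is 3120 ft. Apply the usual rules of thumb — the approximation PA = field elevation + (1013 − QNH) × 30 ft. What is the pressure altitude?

4110 ft

Pressure correction = (1013 − 980) × 30 = +990 ft.
Pressure altitude = 3120 + (+990) = 4110 ft.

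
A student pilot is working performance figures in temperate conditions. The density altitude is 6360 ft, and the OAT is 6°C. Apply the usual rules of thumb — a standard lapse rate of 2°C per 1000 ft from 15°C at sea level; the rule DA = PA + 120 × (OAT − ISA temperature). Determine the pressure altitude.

DA = PA + 120 × (OAT − (15 − 2·PA/1000)) = PA + 120·OAT − 1800 + 0.24·PA = 1.24·PA + 120·OAT − 1800.
So 1.24·PA = 6360 − 120 × 6 + 1800 = 7440.
PA = 7440 / 1.24 = 6000 ft.

6000 ft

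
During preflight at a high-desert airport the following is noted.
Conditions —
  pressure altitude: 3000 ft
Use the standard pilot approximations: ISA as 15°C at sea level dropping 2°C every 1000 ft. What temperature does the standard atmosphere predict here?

ISA temperature = 15 − 2 × (3000/1000) = 15 − 6 = 9°C.

9°C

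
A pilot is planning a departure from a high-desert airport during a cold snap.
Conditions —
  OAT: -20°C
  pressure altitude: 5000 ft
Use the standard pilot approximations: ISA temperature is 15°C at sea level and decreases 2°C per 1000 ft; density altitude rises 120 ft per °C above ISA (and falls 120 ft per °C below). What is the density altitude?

ISA temperature at 5000 ft = 15 − 2 × (5000/1000) = 5°C.
ISA deviation = -20 − 5 = -25°C.
Density altitude = 5000 + 120 × (-25) = 5000 + (-3000) = 2000 ft.

2000 ft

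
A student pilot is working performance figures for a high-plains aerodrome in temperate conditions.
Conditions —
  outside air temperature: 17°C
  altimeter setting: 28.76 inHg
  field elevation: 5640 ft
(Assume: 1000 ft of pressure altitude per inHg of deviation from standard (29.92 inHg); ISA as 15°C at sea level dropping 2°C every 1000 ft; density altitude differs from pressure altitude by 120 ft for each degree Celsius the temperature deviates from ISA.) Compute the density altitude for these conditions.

8672 ft

Pressure altitude = 5640 + (29.92 − 28.76) × 1000 = 5640 + (+1160) = 6800 ft.
ISA temperature at 6800 ft = 15 − 2 × (6800/1000) = 1.4°C.
ISA deviation = 17 − 1.4 = +15.6°C.
Density altitude = 6800 + 120 × (15.6) = 8672 ft.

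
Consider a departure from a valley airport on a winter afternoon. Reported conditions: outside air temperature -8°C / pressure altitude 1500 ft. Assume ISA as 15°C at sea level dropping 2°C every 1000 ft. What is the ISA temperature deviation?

ISA temperature at 1500 ft = 15 − 2 × (1500/1000) = 12°C.
Deviation = OAT − ISA = -8 − 12 = -20°C.

ISA-20°C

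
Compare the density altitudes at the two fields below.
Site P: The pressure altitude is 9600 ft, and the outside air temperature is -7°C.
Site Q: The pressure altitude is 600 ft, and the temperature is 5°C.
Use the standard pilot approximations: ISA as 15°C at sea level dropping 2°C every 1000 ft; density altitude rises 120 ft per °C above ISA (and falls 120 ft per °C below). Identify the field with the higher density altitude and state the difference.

Site P by 9720 ft

Site P: ISA temp = -4.2°C, deviation -2.8°C, DA = 9600 + 120 × (-2.8) = 9264 ft.
Site Q: ISA temp = 13.8°C, deviation -8.8°C, DA = 600 + 120 × (-8.8) = -456 ft.
Site P is higher by 9264 − (-456) = 9720 ft.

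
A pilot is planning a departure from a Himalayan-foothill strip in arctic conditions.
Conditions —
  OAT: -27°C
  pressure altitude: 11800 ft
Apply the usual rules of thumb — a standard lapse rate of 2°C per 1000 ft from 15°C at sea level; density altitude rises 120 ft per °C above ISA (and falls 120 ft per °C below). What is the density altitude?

ISA temperature at 11800 ft = 15 − 2 × (11800/1000) = -8.6°C.
ISA deviation = -27 − (-8.6) = -18.4°C.
Density altitude = 11800 + 120 × (-18.4) = 11800 + (-2208) = 9592 ft.

9592 ft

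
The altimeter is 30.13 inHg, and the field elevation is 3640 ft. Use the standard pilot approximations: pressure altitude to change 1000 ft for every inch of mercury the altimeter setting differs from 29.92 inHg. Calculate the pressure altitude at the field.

3430 ft

Pressure correction = (29.92 − 30.13) × 1000 = -210 ft.
Pressure altitude = 3640 + (-210) = 3430 ft.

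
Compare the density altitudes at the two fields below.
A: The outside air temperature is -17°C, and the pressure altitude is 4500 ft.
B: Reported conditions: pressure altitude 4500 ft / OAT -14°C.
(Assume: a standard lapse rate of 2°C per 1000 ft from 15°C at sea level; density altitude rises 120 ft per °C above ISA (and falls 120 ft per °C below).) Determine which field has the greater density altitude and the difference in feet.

B by 360 ft

A: ISA temp = 6°C, deviation -23°C, DA = 4500 + 120 × (-23) = 1740 ft.
B: ISA temp = 6°C, deviation -20°C, DA = 4500 + 120 × (-20) = 2100 ft.
B is higher by 2100 − 1740 = 360 ft.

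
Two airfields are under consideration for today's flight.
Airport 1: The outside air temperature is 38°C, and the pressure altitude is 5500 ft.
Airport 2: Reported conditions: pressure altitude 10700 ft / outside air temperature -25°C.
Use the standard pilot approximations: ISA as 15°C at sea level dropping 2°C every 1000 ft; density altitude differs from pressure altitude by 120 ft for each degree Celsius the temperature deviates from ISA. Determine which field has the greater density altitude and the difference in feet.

Airport 1 by 1112 ft

Airport 1: ISA temp = 4°C, deviation +34°C, DA = 5500 + 120 × 34 = 9580 ft.
Airport 2: ISA temp = -6.4°C, deviation -18.6°C, DA = 10700 + 120 × (-18.6) = 8468 ft.
Airport 1 is higher by 9580 − 8468 = 1112 ft.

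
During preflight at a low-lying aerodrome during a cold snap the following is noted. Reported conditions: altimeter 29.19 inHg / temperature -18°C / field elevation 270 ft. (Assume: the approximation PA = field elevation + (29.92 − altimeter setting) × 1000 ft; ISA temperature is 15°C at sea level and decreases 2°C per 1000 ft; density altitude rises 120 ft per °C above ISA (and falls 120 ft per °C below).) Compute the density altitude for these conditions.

Pressure altitude = 270 + (29.92 − 29.19) × 1000 = 270 + (+730) = 1000 ft.
ISA temperature at 1000 ft = 15 − 2 × (1000/1000) = 13°C.
ISA deviation = -18 − 13 = -31°C.
Density altitude = 1000 + 120 × (-31) = -2720 ft.

-2720 ft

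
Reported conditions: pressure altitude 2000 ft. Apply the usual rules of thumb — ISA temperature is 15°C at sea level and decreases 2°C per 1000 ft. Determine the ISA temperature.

11°C

ISA temperature = 15 − 2 × (2000/1000) = 15 − 4 = 11°C.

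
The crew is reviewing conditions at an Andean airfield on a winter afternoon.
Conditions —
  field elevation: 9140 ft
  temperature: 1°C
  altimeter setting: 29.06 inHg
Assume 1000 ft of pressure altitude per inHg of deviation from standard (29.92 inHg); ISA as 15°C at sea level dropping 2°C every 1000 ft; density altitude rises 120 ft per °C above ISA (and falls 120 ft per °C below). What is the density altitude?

Pressure altitude = 9140 + (29.92 − 29.06) × 1000 = 9140 + (+860) = 10000 ft.
ISA temperature at 10000 ft = 15 − 2 × (10000/1000) = -5°C.
ISA deviation = 1 − (-5) = +6°C.
Density altitude = 10000 + 120 × (6) = 10720 ft.

10720 ft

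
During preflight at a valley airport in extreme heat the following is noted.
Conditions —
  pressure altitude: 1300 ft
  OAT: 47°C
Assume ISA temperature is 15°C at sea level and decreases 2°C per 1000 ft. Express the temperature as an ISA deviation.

ISA temperature at 1300 ft = 15 − 2 × (1300/1000) = 12.4°C.
Deviation = OAT − ISA = 47 − 12.4 = +34.6°C.

ISA+34.6°C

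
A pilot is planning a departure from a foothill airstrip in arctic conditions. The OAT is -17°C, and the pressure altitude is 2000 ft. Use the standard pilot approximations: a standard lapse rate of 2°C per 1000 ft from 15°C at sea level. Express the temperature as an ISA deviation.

ISA temperature at 2000 ft = 15 − 2 × (2000/1000) = 11°C.
Deviation = OAT − ISA = -17 − 11 = -28°C.

ISA-28°C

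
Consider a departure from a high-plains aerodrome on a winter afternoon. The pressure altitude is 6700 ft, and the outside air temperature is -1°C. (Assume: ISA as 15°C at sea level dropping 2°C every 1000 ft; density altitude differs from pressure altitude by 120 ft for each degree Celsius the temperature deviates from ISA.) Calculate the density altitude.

ISA temperature at 6700 ft = 15 − 2 × (6700/1000) = 1.6°C.
ISA deviation = -1 − 1.6 = -2.6°C.
Density altitude = 6700 + 120 × (-2.6) = 6700 + (-312) = 6388 ft.

6388 ft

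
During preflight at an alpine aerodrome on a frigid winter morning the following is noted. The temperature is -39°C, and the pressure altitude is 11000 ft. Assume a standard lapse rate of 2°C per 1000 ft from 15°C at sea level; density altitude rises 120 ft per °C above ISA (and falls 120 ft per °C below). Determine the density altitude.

ISA temperature at 11000 ft = 15 − 2 × (11000/1000) = -7°C.
ISA deviation = -39 − (-7) = -32°C.
Density altitude = 11000 + 120 × (-32) = 11000 + (-3840) = 7160 ft.

7160 ft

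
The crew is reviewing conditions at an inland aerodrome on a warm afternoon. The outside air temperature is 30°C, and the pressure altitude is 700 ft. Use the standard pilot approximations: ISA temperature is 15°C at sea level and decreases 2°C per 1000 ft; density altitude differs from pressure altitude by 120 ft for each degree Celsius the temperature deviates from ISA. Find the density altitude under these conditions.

ISA temperature at 700 ft = 15 − 2 × (700/1000) = 13.6°C.
ISA deviation = 30 − 13.6 = +16.4°C.
Density altitude = 700 + 120 × (16.4) = 700 + (+1968) = 2668 ft.

2668 ft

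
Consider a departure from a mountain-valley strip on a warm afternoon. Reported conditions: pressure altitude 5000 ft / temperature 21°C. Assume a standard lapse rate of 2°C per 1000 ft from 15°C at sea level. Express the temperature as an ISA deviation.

ISA+16°C

ISA temperature at 5000 ft = 15 − 2 × (5000/1000) = 5°C.
Deviation = OAT − ISA = 21 − 5 = +16°C.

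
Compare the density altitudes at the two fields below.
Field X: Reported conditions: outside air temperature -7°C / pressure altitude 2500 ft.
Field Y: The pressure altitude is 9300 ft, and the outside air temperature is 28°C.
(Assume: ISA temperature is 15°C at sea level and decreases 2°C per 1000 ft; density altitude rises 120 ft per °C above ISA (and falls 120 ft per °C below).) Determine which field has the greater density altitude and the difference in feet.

Field Y by 12632 ft

Field X: ISA temp = 10°C, deviation -17°C, DA = 2500 + 120 × (-17) = 460 ft.
Field Y: ISA temp = -3.6°C, deviation +31.6°C, DA = 9300 + 120 × 31.6 = 13092 ft.
Field Y is higher by 13092 − 460 = 12632 ft.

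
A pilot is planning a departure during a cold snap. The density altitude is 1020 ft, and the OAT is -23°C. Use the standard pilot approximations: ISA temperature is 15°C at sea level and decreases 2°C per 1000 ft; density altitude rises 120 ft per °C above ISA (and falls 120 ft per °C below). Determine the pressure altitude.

DA = PA + 120 × (OAT − (15 − 2·PA/1000)) = PA + 120·OAT − 1800 + 0.24·PA = 1.24·PA + 120·OAT − 1800.
So 1.24·PA = 1020 − 120 × (-23) + 1800 = 5580.
PA = 5580 / 1.24 = 4500 ft.

4500 ft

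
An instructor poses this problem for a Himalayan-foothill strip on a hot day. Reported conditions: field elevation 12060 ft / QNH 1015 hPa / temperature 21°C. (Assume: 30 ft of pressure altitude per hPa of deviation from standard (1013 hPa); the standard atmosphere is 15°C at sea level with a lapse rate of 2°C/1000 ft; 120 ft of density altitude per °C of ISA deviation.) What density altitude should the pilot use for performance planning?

15600 ft

Pressure altitude = 12060 + (1013 − 1015) × 30 = 12060 + (-60) = 12000 ft.
ISA temperature at 12000 ft = 15 − 2 × (12000/1000) = -9°C.
ISA deviation = 21 − (-9) = +30°C.
Density altitude = 12000 + 120 × (30) = 15600 ft.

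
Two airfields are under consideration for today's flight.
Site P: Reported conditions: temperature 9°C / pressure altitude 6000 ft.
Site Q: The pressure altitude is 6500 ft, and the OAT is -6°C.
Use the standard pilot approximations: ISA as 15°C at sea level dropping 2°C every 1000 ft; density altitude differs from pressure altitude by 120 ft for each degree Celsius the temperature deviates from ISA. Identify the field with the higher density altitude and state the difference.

Site P: ISA temp = 3°C, deviation +6°C, DA = 6000 + 120 × 6 = 6720 ft.
Site Q: ISA temp = 2°C, deviation -8°C, DA = 6500 + 120 × (-8) = 5540 ft.
Site P is higher by 6720 − 5540 = 1180 ft.

Site P by 1180 ft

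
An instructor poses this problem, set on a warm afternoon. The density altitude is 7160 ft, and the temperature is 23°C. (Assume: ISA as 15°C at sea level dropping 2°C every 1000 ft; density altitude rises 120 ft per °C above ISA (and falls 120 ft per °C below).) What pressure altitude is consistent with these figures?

5000 ft

DA = PA + 120 × (OAT − (15 − 2·PA/1000)) = PA + 120·OAT − 1800 + 0.24·PA = 1.24·PA + 120·OAT − 1800.
So 1.24·PA = 7160 − 120 × 23 + 1800 = 6200.
PA = 6200 / 1.24 = 5000 ft.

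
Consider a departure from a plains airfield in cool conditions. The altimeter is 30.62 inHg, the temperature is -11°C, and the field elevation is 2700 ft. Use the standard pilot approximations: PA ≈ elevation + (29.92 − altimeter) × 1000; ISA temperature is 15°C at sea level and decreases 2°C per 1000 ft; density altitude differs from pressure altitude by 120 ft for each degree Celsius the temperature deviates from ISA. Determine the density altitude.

-640 ft

Pressure altitude = 2700 + (29.92 − 30.62) × 1000 = 2700 + (-700) = 2000 ft.
ISA temperature at 2000 ft = 15 − 2 × (2000/1000) = 11°C.
ISA deviation = -11 − 11 = -22°C.
Density altitude = 2000 + 120 × (-22) = -640 ft.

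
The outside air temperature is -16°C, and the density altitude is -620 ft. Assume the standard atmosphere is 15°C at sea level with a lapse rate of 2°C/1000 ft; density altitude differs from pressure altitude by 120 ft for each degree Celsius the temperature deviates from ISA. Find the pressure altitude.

DA = PA + 120 × (OAT − (15 − 2·PA/1000)) = PA + 120·OAT − 1800 + 0.24·PA = 1.24·PA + 120·OAT − 1800.
So 1.24·PA = -620 − 120 × (-16) + 1800 = 3100.
PA = 3100 / 1.24 = 2500 ft.

2500 ft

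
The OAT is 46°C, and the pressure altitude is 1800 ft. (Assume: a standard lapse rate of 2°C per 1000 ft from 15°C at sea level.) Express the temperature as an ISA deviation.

ISA temperature at 1800 ft = 15 − 2 × (1800/1000) = 11.4°C.
Deviation = OAT − ISA = 46 − 11.4 = +34.6°C.

ISA+34.6°C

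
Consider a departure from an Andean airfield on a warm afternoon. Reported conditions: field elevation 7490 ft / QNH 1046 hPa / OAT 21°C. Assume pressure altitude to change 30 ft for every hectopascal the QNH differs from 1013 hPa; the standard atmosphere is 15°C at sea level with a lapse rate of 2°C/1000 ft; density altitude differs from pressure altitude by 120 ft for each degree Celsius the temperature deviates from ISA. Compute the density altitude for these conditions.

Pressure altitude = 7490 + (1013 − 1046) × 30 = 7490 + (-990) = 6500 ft.
ISA temperature at 6500 ft = 15 − 2 × (6500/1000) = 2°C.
ISA deviation = 21 − 2 = +19°C.
Density altitude = 6500 + 120 × (19) = 8780 ft.

8780 ft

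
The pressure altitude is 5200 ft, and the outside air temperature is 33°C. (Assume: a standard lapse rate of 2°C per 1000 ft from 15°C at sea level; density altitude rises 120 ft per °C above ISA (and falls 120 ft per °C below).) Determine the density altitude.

ISA temperature at 5200 ft = 15 − 2 × (5200/1000) = 4.6°C.
ISA deviation = 33 − 4.6 = +28.4°C.
Density altitude = 5200 + 120 × (28.4) = 5200 + (+3408) = 8608 ft.

8608 ft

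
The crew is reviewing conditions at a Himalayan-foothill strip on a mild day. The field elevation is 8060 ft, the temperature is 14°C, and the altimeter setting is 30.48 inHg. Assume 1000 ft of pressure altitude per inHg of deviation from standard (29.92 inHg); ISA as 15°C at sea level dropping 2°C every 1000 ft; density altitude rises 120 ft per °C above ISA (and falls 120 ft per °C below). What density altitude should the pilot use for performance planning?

9180 ft

Pressure altitude = 8060 + (29.92 − 30.48) × 1000 = 8060 + (-560) = 7500 ft.
ISA temperature at 7500 ft = 15 − 2 × (7500/1000) = 0°C.
ISA deviation = 14 − 0 = +14°C.
Density altitude = 7500 + 120 × (14) = 9180 ft.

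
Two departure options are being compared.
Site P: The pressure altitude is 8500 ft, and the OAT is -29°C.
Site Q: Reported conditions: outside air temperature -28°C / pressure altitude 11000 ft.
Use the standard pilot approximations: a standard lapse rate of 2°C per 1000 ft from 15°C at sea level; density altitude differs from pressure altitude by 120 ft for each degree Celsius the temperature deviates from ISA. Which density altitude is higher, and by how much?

Site P: ISA temp = -2°C, deviation -27°C, DA = 8500 + 120 × (-27) = 5260 ft.
Site Q: ISA temp = -7°C, deviation -21°C, DA = 11000 + 120 × (-21) = 8480 ft.
Site Q is higher by 8480 − 5260 = 3220 ft.

Site Q by 3220 ft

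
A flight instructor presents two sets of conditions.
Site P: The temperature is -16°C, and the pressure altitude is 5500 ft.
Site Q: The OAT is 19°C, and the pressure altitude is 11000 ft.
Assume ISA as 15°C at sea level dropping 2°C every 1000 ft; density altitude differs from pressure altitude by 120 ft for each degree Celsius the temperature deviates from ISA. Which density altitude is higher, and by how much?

Site Q by 11020 ft

Site P: ISA temp = 4°C, deviation -20°C, DA = 5500 + 120 × (-20) = 3100 ft.
Site Q: ISA temp = -7°C, deviation +26°C, DA = 11000 + 120 × 26 = 14120 ft.
Site Q is higher by 14120 − 3100 = 11020 ft.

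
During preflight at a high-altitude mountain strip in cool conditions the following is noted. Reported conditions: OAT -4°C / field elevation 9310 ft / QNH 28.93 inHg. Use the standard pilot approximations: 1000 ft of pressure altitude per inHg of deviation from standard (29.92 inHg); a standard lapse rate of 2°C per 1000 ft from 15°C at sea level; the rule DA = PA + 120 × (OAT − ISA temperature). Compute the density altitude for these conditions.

10492 ft

Pressure altitude = 9310 + (29.92 − 28.93) × 1000 = 9310 + (+990) = 10300 ft.
ISA temperature at 10300 ft = 15 − 2 × (10300/1000) = -5.6°C.
ISA deviation = -4 − (-5.6) = +1.6°C.
Density altitude = 10300 + 120 × (1.6) = 10492 ft.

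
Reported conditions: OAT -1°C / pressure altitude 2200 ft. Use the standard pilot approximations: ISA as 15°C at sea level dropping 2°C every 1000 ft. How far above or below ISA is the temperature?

ISA-11.6°C

ISA temperature at 2200 ft = 15 − 2 × (2200/1000) = 10.6°C.
Deviation = OAT − ISA = -1 − 10.6 = -11.6°C.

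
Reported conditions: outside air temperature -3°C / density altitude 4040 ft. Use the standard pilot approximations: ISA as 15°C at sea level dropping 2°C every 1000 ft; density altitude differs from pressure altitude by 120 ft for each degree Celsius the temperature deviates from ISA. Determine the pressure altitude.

5000 ft

DA = PA + 120 × (OAT − (15 − 2·PA/1000)) = PA + 120·OAT − 1800 + 0.24·PA = 1.24·PA + 120·OAT − 1800.
So 1.24·PA = 4040 − 120 × (-3) + 1800 = 6200.
PA = 6200 / 1.24 = 5000 ft.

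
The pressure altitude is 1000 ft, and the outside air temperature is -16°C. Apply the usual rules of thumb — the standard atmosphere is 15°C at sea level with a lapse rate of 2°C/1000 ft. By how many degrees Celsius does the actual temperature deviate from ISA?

ISA-29°C

ISA temperature at 1000 ft = 15 − 2 × (1000/1000) = 13°C.
Deviation = OAT − ISA = -16 − 13 = -29°C.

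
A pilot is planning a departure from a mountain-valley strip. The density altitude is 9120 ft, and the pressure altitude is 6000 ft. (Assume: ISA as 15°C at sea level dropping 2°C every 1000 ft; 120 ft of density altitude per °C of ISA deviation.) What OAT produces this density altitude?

29°C

Density altitude − pressure altitude = 9120 − 6000 = +3120 ft.
At 120 ft/°C that is an ISA deviation of 3120/120 = +26°C.
ISA temperature at 6000 ft = 15 − 2 × (6000/1000) = 3°C.
OAT = ISA + deviation = 3 + (+26) = 29°C.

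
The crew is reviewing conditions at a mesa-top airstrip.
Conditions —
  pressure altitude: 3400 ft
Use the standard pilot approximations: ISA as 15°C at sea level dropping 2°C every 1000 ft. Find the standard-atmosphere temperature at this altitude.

8.2°C

ISA temperature = 15 − 2 × (3400/1000) = 15 − 6.8 = 8.2°C.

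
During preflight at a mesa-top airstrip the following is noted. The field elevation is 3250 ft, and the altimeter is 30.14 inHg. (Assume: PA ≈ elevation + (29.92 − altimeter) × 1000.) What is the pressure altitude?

3030 ft

Pressure correction = (29.92 − 30.14) × 1000 = -220 ft.
Pressure altitude = 3250 + (-220) = 3030 ft.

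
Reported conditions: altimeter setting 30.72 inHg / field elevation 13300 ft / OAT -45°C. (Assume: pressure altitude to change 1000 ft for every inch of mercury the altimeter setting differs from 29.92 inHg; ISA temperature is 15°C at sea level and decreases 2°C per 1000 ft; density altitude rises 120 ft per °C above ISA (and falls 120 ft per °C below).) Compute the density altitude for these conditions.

8300 ft

Pressure altitude = 13300 + (29.92 − 30.72) × 1000 = 13300 + (-800) = 12500 ft.
ISA temperature at 12500 ft = 15 − 2 × (12500/1000) = -10°C.
ISA deviation = -45 − (-10) = -35°C.
Density altitude = 12500 + 120 × (-35) = 8300 ft.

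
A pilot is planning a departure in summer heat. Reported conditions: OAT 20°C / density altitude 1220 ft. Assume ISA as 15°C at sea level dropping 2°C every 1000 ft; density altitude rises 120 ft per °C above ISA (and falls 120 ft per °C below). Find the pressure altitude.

DA = PA + 120 × (OAT − (15 − 2·PA/1000)) = PA + 120·OAT − 1800 + 0.24·PA = 1.24·PA + 120·OAT − 1800.
So 1.24·PA = 1220 − 120 × 20 + 1800 = 620.
PA = 620 / 1.24 = 500 ft.

500 ft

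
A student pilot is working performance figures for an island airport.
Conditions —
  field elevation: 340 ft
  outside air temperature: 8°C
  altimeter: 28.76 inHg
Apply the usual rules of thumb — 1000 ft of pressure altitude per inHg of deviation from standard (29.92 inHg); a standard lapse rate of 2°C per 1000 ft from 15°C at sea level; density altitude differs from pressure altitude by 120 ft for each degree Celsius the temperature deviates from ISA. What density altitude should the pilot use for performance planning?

1020 ft

Pressure altitude = 340 + (29.92 − 28.76) × 1000 = 340 + (+1160) = 1500 ft.
ISA temperature at 1500 ft = 15 − 2 × (1500/1000) = 12°C.
ISA deviation = 8 − 12 = -4°C.
Density altitude = 1500 + 120 × (-4) = 1020 ft.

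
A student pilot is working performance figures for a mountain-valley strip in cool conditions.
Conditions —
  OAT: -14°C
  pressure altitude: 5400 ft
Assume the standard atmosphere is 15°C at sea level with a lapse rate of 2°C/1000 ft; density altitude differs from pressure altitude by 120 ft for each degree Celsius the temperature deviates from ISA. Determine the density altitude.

3216 ft

ISA temperature at 5400 ft = 15 − 2 × (5400/1000) = 4.2°C.
ISA deviation = -14 − 4.2 = -18.2°C.
Density altitude = 5400 + 120 × (-18.2) = 5400 + (-2184) = 3216 ft.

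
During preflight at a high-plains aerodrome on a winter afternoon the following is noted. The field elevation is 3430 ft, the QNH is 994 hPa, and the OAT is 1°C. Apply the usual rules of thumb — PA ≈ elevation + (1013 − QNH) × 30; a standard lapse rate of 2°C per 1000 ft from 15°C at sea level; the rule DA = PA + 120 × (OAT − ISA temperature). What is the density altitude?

3280 ft

Pressure altitude = 3430 + (1013 − 994) × 30 = 3430 + (+570) = 4000 ft.
ISA temperature at 4000 ft = 15 − 2 × (4000/1000) = 7°C.
ISA deviation = 1 − 7 = -6°C.
Density altitude = 4000 + 120 × (-6) = 3280 ft.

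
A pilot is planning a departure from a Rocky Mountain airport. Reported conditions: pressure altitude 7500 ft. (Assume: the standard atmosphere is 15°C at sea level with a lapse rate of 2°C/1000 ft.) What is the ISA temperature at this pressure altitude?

ISA temperature = 15 − 2 × (7500/1000) = 15 − 15 = 0°C.

0°C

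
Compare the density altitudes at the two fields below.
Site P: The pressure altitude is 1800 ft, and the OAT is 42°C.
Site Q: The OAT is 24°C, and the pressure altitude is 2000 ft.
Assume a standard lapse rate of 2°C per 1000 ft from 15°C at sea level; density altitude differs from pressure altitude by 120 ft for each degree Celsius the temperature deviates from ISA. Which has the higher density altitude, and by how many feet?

Site P by 1912 ft

Site P: ISA temp = 11.4°C, deviation +30.6°C, DA = 1800 + 120 × 30.6 = 5472 ft.
Site Q: ISA temp = 11°C, deviation +13°C, DA = 2000 + 120 × 13 = 3560 ft.
Site P is higher by 5472 − 3560 = 1912 ft.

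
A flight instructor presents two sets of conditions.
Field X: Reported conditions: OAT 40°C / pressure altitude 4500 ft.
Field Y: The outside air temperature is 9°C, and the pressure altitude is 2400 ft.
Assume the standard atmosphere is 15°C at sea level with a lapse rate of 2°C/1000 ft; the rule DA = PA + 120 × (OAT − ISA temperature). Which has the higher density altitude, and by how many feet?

Field X: ISA temp = 6°C, deviation +34°C, DA = 4500 + 120 × 34 = 8580 ft.
Field Y: ISA temp = 10.2°C, deviation -1.2°C, DA = 2400 + 120 × (-1.2) = 2256 ft.
Field X is higher by 8580 − 2256 = 6324 ft.

Field X by 6324 ft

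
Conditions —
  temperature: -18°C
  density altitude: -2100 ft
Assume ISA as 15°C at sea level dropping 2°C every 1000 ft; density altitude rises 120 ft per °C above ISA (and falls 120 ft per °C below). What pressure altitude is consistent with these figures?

DA = PA + 120 × (OAT − (15 − 2·PA/1000)) = PA + 120·OAT − 1800 + 0.24·PA = 1.24·PA + 120·OAT − 1800.
So 1.24·PA = -2100 − 120 × (-18) + 1800 = 1860.
PA = 1860 / 1.24 = 1500 ft.

1500 ft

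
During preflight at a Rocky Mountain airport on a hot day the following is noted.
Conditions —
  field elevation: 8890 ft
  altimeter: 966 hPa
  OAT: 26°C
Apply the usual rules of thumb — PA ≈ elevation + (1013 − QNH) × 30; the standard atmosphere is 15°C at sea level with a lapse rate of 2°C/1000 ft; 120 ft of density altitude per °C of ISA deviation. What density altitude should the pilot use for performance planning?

Pressure altitude = 8890 + (1013 − 966) × 30 = 8890 + (+1410) = 10300 ft.
ISA temperature at 10300 ft = 15 − 2 × (10300/1000) = -5.6°C.
ISA deviation = 26 − (-5.6) = +31.6°C.
Density altitude = 10300 + 120 × (31.6) = 14092 ft.

14092 ft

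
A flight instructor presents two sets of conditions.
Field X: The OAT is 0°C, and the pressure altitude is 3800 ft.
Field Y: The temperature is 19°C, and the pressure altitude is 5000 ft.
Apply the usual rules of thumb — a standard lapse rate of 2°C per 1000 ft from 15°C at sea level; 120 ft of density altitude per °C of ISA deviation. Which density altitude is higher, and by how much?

Field X: ISA temp = 7.4°C, deviation -7.4°C, DA = 3800 + 120 × (-7.4) = 2912 ft.
Field Y: ISA temp = 5°C, deviation +14°C, DA = 5000 + 120 × 14 = 6680 ft.
Field Y is higher by 6680 − 2912 = 3768 ft.

Field Y by 3768 ft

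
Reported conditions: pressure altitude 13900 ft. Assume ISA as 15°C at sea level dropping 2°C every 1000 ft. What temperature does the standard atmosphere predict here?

ISA temperature = 15 − 2 × (13900/1000) = 15 − 27.8 = -12.8°C.

-12.8°C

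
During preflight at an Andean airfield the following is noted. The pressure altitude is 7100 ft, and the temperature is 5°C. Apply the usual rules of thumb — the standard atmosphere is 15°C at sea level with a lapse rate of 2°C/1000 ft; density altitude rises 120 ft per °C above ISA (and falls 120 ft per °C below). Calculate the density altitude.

ISA temperature at 7100 ft = 15 − 2 × (7100/1000) = 0.8°C.
ISA deviation = 5 − 0.8 = +4.2°C.
Density altitude = 7100 + 120 × (4.2) = 7100 + (+504) = 7604 ft.

7604 ft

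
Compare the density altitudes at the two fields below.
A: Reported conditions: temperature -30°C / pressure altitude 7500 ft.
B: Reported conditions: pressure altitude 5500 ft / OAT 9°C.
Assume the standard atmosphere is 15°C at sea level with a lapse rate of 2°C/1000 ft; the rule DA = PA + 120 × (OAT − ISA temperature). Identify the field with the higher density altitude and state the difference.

B by 2200 ft

A: ISA temp = 0°C, deviation -30°C, DA = 7500 + 120 × (-30) = 3900 ft.
B: ISA temp = 4°C, deviation +5°C, DA = 5500 + 120 × 5 = 6100 ft.
B is higher by 6100 − 3900 = 2200 ft.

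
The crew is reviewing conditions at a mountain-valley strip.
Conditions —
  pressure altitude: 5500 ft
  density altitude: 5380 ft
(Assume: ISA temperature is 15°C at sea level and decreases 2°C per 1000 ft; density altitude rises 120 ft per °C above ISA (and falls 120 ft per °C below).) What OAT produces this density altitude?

Density altitude − pressure altitude = 5380 − 5500 = -120 ft.
At 120 ft/°C that is an ISA deviation of -120/120 = -1°C.
ISA temperature at 5500 ft = 15 − 2 × (5500/1000) = 4°C.
OAT = ISA + deviation = 4 + (-1) = 3°C.

3°C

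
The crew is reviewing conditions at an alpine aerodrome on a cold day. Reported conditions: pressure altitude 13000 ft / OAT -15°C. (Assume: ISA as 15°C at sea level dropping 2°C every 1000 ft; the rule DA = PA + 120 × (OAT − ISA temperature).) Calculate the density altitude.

ISA temperature at 13000 ft = 15 − 2 × (13000/1000) = -11°C.
ISA deviation = -15 − (-11) = -4°C.
Density altitude = 13000 + 120 × (-4) = 13000 + (-480) = 12520 ft.

12520 ft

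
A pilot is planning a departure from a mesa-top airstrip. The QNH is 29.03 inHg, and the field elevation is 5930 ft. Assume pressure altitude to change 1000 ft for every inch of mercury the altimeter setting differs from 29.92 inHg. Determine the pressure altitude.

6820 ft

Pressure correction = (29.92 − 29.03) × 1000 = +890 ft.
Pressure altitude = 5930 + (+890) = 6820 ft.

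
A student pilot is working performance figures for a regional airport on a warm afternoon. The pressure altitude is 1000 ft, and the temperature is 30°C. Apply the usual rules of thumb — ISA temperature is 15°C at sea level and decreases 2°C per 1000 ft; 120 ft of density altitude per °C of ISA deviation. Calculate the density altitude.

ISA temperature at 1000 ft = 15 − 2 × (1000/1000) = 13°C.
ISA deviation = 30 − 13 = +17°C.
Density altitude = 1000 + 120 × (17) = 1000 + (+2040) = 3040 ft.

3040 ft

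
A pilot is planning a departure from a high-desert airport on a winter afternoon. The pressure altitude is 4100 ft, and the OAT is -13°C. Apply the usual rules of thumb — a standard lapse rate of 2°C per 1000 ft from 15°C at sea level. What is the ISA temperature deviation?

ISA temperature at 4100 ft = 15 − 2 × (4100/1000) = 6.8°C.
Deviation = OAT − ISA = -13 − 6.8 = -19.8°C.

ISA-19.8°C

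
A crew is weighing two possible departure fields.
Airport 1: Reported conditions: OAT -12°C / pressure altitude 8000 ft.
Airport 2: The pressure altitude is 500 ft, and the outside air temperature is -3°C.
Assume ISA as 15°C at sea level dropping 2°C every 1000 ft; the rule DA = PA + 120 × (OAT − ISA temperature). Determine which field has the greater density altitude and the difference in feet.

Airport 1 by 8220 ft

Airport 1: ISA temp = -1°C, deviation -11°C, DA = 8000 + 120 × (-11) = 6680 ft.
Airport 2: ISA temp = 14°C, deviation -17°C, DA = 500 + 120 × (-17) = -1540 ft.
Airport 1 is higher by 6680 − (-1540) = 8220 ft.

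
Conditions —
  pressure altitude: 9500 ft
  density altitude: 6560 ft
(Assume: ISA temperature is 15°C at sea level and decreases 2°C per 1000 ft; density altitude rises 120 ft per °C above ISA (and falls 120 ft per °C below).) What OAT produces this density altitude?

-28.5°C

Density altitude − pressure altitude = 6560 − 9500 = -2940 ft.
At 120 ft/°C that is an ISA deviation of -2940/120 = -24.5°C.
ISA temperature at 9500 ft = 15 − 2 × (9500/1000) = -4°C.
OAT = ISA + deviation = -4 + (-24.5) = -28.5°C.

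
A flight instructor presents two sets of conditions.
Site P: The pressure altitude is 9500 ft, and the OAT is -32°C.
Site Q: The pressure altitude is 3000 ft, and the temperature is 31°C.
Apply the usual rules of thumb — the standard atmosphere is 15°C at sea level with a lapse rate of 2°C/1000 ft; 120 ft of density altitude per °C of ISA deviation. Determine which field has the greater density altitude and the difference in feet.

Site P: ISA temp = -4°C, deviation -28°C, DA = 9500 + 120 × (-28) = 6140 ft.
Site Q: ISA temp = 9°C, deviation +22°C, DA = 3000 + 120 × 22 = 5640 ft.
Site P is higher by 6140 − 5640 = 500 ft.

Site P by 500 ft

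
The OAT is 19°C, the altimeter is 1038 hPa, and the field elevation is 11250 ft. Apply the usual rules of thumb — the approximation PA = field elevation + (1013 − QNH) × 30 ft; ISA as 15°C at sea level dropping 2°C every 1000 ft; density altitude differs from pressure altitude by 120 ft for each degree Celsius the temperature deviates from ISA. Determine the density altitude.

13500 ft

Pressure altitude = 11250 + (1013 − 1038) × 30 = 11250 + (-750) = 10500 ft.
ISA temperature at 10500 ft = 15 − 2 × (10500/1000) = -6°C.
ISA deviation = 19 − (-6) = +25°C.
Density altitude = 10500 + 120 × (25) = 13500 ft.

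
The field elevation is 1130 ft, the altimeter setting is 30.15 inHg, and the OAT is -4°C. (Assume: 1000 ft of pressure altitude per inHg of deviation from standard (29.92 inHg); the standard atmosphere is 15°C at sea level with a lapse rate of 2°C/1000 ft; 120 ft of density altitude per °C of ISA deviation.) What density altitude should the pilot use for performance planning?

-1164 ft

Pressure altitude = 1130 + (29.92 − 30.15) × 1000 = 1130 + (-230) = 900 ft.
ISA temperature at 900 ft = 15 − 2 × (900/1000) = 13.2°C.
ISA deviation = -4 − 13.2 = -17.2°C.
Density altitude = 900 + 120 × (-17.2) = -1164 ft.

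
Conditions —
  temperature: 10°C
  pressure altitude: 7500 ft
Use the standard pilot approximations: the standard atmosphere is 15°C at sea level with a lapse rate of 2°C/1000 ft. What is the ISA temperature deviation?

ISA+10°C

ISA temperature at 7500 ft = 15 − 2 × (7500/1000) = 0°C.
Deviation = OAT − ISA = 10 − 0 = +10°C.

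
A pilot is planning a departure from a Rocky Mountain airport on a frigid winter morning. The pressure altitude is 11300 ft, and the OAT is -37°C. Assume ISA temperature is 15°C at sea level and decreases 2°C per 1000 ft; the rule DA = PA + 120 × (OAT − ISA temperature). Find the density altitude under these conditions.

7772 ft

ISA temperature at 11300 ft = 15 − 2 × (11300/1000) = -7.6°C.
ISA deviation = -37 − (-7.6) = -29.4°C.
Density altitude = 11300 + 120 × (-29.4) = 11300 + (-3528) = 7772 ft.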